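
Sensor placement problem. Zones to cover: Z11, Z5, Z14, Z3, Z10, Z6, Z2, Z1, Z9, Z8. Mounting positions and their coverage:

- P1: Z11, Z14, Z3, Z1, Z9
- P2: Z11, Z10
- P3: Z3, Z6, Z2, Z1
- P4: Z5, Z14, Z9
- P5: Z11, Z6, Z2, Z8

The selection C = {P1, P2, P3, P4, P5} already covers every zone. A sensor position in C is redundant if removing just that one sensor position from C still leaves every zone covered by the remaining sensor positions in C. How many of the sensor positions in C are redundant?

2

Drop P1: the rest still cover every zone — redundant.
Drop P2: Z10 uncovered — not redundant.
Drop P3: the rest still cover every zone — redundant.
Drop P4: Z5 uncovered — not redundant.
Drop P5: Z8 uncovered — not redundant.
2 redundant: P1, P3.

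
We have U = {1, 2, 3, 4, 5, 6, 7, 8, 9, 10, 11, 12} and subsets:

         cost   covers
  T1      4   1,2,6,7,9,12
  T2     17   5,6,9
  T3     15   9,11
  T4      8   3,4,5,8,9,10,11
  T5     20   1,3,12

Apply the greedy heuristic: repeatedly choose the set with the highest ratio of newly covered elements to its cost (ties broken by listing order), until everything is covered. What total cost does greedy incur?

Pick 1: T1 adds 6 new (1, 2, 6, 7, 9, 12) at cost 4 (ratio 6/4).
Pick 2: T4 adds 6 new (3, 4, 5, 8, 10, 11) at cost 8 (ratio 6/8).
Greedy total cost: 4 + 8 = 12.

12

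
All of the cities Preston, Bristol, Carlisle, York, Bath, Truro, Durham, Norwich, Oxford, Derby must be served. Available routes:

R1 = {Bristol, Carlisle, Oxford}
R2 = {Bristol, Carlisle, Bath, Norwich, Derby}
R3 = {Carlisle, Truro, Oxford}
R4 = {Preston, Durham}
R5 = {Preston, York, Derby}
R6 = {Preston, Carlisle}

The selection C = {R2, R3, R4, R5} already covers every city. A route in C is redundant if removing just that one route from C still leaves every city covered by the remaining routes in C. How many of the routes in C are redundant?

Drop R2: Bristol, Bath, Norwich uncovered — not redundant.
Drop R3: Truro, Oxford uncovered — not redundant.
Drop R4: Durham uncovered — not redundant.
Drop R5: York uncovered — not redundant.
None of the routes in C is redundant.

0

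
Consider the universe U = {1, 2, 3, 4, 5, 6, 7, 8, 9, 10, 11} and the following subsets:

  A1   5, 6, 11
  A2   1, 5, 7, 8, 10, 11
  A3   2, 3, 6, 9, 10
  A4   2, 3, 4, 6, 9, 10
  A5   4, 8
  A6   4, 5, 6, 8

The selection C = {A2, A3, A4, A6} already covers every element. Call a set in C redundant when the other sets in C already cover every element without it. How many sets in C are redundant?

Drop A2: 1, 7, 11 uncovered — not redundant.
Drop A3: the rest still cover every element — redundant.
Drop A4: the rest still cover every element — redundant.
Drop A6: the rest still cover every element — redundant.
3 redundant: A3, A4, A6.

3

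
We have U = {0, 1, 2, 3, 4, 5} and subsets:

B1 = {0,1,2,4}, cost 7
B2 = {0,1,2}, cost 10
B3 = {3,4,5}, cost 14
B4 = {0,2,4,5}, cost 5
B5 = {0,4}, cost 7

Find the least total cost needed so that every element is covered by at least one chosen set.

21

B1, B3 cover every element at cost 7 + 14 = 21.
Any cover uses at least 2 sets; among all covering selections none totals below 21.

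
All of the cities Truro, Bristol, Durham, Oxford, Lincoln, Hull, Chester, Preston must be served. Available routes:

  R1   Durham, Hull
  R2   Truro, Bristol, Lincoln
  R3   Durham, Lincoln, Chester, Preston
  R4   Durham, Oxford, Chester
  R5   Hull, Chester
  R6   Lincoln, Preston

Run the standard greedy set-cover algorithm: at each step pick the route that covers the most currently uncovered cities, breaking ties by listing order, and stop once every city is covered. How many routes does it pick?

Pick 1: R3 covers 4 new cities (Durham, Lincoln, Chester, Preston).
Pick 2: R2 covers 2 new cities (Truro, Bristol).
Pick 3: R1 covers 1 new cities (Hull).
Pick 4: R4 covers 1 new cities (Oxford).
Greedy uses 4 routes.

4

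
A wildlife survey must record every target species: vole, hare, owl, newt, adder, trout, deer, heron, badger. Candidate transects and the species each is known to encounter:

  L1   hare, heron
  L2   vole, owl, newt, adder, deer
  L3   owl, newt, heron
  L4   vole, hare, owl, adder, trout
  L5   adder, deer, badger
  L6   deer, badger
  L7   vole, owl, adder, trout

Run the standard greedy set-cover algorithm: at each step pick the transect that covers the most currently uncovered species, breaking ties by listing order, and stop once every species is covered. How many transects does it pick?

Pick 1: L2 covers 5 new species (vole, owl, newt, adder, deer).
Pick 2: L1 covers 2 new species (hare, heron).
Pick 3: L4 covers 1 new species (trout).
Pick 4: L5 covers 1 new species (badger).
Greedy uses 4 transects. (The true minimum is 3.)

4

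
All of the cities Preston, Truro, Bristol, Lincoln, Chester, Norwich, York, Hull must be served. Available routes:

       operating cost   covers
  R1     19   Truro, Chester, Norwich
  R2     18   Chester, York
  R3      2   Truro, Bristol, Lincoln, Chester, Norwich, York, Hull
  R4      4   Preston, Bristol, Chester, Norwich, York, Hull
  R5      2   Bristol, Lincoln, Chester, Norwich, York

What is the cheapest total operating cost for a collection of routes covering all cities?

6

R3, R4 cover every city at operating cost 2 + 4 = 6.
Any cover uses at least 2 routes; among all covering selections none totals below 6.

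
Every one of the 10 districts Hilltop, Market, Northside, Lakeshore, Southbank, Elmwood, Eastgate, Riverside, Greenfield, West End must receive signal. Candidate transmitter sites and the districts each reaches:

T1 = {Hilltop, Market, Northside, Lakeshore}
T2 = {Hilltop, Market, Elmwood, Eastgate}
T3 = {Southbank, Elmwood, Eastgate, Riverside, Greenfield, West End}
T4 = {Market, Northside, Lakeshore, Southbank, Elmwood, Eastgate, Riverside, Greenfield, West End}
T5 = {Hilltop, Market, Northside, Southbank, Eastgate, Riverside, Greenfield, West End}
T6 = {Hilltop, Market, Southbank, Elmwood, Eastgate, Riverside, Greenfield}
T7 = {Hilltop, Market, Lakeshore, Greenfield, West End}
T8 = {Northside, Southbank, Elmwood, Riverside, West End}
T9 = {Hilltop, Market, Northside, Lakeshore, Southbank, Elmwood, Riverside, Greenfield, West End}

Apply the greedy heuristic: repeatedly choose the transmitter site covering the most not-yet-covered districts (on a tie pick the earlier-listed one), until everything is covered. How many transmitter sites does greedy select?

Pick 1: T4 covers 9 new districts (Market, Northside, Lakeshore, Southbank, Elmwood, Eastgate, Riverside, Greenfield, West End).
Pick 2: T1 covers 1 new districts (Hilltop).
Greedy uses 2 transmitter sites.

2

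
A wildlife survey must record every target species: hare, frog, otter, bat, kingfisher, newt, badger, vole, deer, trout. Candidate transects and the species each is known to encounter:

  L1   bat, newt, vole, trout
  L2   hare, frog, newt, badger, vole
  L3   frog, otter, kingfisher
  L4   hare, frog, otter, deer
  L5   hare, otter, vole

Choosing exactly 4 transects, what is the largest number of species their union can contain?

10

Choosing L1, L2, L3, L4 covers {hare, frog, otter, bat, kingfisher, newt, badger, vole, deer, trout} — 10 species.
That is all 10 species.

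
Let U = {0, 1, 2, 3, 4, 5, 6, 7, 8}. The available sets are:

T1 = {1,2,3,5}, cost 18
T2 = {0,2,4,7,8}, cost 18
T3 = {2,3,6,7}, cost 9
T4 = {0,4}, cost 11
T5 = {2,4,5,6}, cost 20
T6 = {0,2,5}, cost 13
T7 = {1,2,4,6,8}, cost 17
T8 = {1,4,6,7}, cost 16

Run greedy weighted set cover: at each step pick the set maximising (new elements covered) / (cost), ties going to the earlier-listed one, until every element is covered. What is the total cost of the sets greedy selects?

Pick 1: T3 adds 4 new (2, 3, 6, 7) at cost 9 (ratio 4/9).
Pick 2: T4 adds 2 new (0, 4) at cost 11 (ratio 2/11).
Pick 3: T7 adds 2 new (1, 8) at cost 17 (ratio 2/17).
Pick 4: T6 adds 1 new (5) at cost 13 (ratio 1/13).
Greedy total cost: 9 + 11 + 17 + 13 = 50. (The true optimum is 39, so greedy overshoots here.)

50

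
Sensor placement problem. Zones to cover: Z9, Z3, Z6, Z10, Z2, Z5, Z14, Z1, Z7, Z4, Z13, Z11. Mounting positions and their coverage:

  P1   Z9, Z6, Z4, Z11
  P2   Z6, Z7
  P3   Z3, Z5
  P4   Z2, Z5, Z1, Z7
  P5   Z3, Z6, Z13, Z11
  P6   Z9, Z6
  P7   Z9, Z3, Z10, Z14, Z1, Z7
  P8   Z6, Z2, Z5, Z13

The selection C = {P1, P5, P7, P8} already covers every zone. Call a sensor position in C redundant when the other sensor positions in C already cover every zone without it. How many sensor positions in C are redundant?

1

Drop P1: Z4 uncovered — not redundant.
Drop P5: the rest still cover every zone — redundant.
Drop P7: Z10, Z14, Z1, Z7 uncovered — not redundant.
Drop P8: Z2, Z5 uncovered — not redundant.
1 redundant: P5.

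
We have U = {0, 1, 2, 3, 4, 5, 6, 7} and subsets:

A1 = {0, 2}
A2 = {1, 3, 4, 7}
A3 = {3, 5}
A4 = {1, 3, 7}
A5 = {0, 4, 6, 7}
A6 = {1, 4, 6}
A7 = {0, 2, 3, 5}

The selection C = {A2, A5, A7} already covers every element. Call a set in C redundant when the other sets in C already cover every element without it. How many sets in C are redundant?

0

Drop A2: 1 uncovered — not redundant.
Drop A5: 6 uncovered — not redundant.
Drop A7: 2, 5 uncovered — not redundant.
None of the sets in C is redundant.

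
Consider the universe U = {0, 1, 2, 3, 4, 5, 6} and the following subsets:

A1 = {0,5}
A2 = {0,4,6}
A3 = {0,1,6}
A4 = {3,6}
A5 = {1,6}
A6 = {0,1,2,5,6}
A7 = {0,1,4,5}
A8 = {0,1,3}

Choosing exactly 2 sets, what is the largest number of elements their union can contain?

Choosing A2, A6 covers {0, 1, 2, 4, 5, 6} — 6 elements.
No choice of 2 sets does better; here 3 is left uncovered.

6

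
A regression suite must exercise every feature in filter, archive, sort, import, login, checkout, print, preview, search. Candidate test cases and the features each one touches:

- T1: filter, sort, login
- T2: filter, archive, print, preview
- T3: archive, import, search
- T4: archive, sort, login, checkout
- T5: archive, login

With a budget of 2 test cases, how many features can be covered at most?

Choosing T2, T4 covers {filter, archive, sort, login, checkout, print, preview} — 7 features.
No choice of 2 test cases does better; here import, search are left uncovered.

7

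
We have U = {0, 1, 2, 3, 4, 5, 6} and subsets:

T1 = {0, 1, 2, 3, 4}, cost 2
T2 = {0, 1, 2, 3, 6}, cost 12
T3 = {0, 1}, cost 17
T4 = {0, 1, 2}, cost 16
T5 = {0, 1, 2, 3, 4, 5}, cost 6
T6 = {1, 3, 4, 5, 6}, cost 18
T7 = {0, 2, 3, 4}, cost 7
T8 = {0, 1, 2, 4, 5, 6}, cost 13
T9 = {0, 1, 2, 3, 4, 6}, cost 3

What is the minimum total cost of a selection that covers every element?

9

T5, T9 cover every element at cost 6 + 3 = 9.
Any cover uses at least 2 sets; among all covering selections none totals below 9.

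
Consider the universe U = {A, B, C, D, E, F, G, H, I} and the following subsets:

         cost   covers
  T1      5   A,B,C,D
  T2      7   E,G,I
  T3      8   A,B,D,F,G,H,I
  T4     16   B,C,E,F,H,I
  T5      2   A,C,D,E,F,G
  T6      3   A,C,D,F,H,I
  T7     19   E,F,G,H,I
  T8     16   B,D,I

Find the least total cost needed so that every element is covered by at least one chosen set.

T3, T5 cover every element at cost 8 + 2 = 10.
Any cover uses at least 2 sets; among all covering selections none totals below 10.

10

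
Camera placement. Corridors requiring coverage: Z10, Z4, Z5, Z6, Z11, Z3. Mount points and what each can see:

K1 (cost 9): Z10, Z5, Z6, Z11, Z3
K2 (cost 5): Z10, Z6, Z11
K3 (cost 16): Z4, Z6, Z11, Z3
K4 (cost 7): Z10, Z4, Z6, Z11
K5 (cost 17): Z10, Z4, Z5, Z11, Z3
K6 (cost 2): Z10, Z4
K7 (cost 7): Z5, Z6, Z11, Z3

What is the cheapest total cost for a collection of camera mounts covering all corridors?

K6, K7 cover every corridor at cost 2 + 7 = 9.
Any cover uses at least 2 camera mounts; among all covering selections none totals below 9.

9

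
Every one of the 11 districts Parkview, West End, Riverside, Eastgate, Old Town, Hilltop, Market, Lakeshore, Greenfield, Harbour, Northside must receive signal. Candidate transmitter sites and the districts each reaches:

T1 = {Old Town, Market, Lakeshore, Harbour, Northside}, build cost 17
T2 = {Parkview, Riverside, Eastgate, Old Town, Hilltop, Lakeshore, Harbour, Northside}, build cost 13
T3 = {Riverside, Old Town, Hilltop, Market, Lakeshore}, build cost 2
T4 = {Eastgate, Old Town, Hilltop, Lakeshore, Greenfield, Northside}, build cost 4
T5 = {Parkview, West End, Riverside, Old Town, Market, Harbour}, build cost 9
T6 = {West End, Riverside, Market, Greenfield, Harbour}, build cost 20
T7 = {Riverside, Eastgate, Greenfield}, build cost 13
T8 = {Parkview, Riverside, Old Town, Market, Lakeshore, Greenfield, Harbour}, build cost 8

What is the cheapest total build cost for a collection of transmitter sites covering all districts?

13

T4, T5 cover every district at build cost 4 + 9 = 13.
Any cover uses at least 2 transmitter sites; among all covering selections none totals below 13.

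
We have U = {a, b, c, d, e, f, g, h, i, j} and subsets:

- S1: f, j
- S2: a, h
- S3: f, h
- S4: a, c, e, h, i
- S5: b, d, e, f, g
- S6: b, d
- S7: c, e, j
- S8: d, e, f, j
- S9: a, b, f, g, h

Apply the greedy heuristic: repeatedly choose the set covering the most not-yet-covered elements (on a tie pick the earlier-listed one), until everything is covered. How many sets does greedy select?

Pick 1: S4 covers 5 new elements (a, c, e, h, i).
Pick 2: S5 covers 4 new elements (b, d, f, g).
Pick 3: S1 covers 1 new elements (j).
Greedy uses 3 sets.

3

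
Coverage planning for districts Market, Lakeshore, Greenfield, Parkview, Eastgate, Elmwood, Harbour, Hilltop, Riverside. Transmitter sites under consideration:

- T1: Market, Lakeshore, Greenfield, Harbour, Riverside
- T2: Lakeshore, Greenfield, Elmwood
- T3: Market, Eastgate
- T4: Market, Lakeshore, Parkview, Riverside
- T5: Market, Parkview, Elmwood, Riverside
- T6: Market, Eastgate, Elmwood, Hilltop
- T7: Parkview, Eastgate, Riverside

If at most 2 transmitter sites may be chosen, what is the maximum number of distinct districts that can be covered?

8

Choosing T1, T6 covers {Market, Lakeshore, Greenfield, Eastgate, Elmwood, Harbour, Hilltop, Riverside} — 8 districts.
No choice of 2 transmitter sites does better; here Parkview is left uncovered.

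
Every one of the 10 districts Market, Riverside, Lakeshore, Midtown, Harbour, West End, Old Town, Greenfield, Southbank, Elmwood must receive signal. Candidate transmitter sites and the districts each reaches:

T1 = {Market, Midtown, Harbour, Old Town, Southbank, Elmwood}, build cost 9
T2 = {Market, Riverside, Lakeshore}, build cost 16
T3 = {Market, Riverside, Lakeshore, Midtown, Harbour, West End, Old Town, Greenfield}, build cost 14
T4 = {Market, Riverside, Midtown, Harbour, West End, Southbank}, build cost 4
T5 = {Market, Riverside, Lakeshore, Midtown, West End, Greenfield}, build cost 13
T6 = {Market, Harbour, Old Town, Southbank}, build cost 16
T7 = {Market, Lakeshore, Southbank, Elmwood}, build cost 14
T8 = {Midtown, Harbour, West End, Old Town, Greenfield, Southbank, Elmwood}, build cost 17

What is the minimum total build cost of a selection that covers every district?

T1, T5 cover every district at build cost 9 + 13 = 22.
Any cover uses at least 2 transmitter sites; among all covering selections none totals below 22.
Greedy by coverage-per-build cost would pick T4, T1, T5 for 26 — worse than the optimum 22.

22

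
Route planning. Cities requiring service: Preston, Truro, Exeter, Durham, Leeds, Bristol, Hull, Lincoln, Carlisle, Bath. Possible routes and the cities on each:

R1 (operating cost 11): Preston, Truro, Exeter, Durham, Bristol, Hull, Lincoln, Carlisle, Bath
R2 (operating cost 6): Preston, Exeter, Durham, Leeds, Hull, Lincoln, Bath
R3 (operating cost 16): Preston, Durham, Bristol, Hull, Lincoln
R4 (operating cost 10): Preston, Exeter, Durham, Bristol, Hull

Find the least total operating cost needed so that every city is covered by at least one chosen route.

17

R1, R2 cover every city at operating cost 11 + 6 = 17.
Any cover uses at least 2 routes; among all covering selections none totals below 17.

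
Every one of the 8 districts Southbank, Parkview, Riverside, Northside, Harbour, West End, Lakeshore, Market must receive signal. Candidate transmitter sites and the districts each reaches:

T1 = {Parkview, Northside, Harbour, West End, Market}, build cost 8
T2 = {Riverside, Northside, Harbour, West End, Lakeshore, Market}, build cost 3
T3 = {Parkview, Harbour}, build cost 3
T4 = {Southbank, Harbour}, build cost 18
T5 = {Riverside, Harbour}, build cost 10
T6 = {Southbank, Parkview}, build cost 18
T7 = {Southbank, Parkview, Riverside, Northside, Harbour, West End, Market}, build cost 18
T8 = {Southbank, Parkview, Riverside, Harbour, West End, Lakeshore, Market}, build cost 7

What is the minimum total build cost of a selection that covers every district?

T2, T8 cover every district at build cost 3 + 7 = 10.
Any cover uses at least 2 transmitter sites; among all covering selections none totals below 10.

10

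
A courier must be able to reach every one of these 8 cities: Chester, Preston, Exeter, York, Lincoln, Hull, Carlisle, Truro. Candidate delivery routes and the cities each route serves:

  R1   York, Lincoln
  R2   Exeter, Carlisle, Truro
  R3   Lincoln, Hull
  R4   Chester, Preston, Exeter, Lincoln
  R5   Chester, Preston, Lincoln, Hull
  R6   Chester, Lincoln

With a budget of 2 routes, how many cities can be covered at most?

Choosing R2, R5 covers {Chester, Preston, Exeter, Lincoln, Hull, Carlisle, Truro} — 7 cities.
No choice of 2 routes does better; here York is left uncovered.

7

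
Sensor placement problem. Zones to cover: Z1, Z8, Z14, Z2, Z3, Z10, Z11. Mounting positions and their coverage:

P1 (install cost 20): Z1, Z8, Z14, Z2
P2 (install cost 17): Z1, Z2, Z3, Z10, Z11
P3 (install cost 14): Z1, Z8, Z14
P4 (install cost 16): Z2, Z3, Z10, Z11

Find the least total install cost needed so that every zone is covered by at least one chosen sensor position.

P3, P4 cover every zone at install cost 14 + 16 = 30.
Any cover uses at least 2 sensor positions; among all covering selections none totals below 30.
Greedy by coverage-per-install cost would pick P2, P3 for 31 — worse than the optimum 30.

30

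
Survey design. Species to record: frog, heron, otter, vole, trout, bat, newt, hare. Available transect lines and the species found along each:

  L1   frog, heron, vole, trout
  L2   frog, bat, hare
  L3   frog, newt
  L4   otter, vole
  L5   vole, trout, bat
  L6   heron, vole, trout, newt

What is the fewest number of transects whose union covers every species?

L2, L4, L6 together cover {frog, heron, otter, vole, trout, bat, newt, hare} — every species.
No 2 of the 6 transects cover everything (all 15 pairs fall short), so 3 is minimum.
Greedy (largest uncovered first) would take L1, L2, L3, L4 — 4 transects — but 3 suffice.

3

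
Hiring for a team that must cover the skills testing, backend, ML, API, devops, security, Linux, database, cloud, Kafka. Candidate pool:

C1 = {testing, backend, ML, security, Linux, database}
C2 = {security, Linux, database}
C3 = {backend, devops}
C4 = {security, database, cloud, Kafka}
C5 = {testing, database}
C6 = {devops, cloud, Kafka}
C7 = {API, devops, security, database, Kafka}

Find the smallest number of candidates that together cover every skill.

C1, C4, C7 together cover {testing, backend, ML, API, devops, security, Linux, database, cloud, Kafka} — every skill.
No 2 of the 7 candidates cover everything (all 21 pairs fall short), so 3 is minimum.

3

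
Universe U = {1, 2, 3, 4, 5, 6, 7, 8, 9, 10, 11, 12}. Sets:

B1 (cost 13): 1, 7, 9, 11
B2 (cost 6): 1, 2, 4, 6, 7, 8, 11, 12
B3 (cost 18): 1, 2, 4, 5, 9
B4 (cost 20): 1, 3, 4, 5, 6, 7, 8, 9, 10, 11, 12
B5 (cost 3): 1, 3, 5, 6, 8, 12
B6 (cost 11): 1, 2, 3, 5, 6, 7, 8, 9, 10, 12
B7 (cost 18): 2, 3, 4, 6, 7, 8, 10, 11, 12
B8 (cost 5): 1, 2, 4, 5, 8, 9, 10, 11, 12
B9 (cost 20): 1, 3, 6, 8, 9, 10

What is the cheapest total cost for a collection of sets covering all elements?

14

B2, B5, B8 cover every element at cost 6 + 3 + 5 = 14.
Any cover uses at least 2 sets; among all covering selections none totals below 14.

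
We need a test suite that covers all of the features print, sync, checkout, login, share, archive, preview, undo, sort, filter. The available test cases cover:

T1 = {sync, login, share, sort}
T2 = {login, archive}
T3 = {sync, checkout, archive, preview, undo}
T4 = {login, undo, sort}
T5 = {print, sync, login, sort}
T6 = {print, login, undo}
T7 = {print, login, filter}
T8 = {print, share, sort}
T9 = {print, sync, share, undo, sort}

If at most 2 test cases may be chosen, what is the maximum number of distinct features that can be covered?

Choosing T1, T3 covers {sync, checkout, login, share, archive, preview, undo, sort} — 8 features.
No choice of 2 test cases does better; here print, filter are left uncovered.

8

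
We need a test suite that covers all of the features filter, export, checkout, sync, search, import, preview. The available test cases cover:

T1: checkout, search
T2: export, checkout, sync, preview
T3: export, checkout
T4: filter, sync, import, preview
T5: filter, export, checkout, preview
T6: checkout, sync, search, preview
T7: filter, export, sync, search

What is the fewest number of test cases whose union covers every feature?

T1, T2, T4 together cover {filter, export, checkout, sync, search, import, preview} — every feature.
No 2 of the 7 test cases cover everything (all 21 pairs fall short), so 3 is minimum.

3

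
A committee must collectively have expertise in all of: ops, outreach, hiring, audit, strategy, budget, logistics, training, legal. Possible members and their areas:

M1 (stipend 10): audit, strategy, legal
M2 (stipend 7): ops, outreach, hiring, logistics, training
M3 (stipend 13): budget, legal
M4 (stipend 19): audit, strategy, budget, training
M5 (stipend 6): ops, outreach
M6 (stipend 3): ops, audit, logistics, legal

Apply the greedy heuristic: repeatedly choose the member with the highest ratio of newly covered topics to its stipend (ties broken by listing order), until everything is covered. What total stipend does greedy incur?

29

Pick 1: M6 adds 4 new (ops, audit, logistics, legal) at stipend 3 (ratio 4/3).
Pick 2: M2 adds 3 new (outreach, hiring, training) at stipend 7 (ratio 3/7).
Pick 3: M4 adds 2 new (strategy, budget) at stipend 19 (ratio 2/19).
Greedy total stipend: 3 + 7 + 19 = 29.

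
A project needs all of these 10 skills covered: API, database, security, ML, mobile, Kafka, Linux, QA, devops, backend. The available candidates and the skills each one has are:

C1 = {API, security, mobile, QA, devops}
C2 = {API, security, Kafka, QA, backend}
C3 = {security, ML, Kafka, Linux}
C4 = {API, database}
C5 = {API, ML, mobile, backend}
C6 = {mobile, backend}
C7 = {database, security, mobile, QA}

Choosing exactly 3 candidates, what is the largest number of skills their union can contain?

Choosing C1, C2, C3 covers {API, security, ML, mobile, Kafka, Linux, QA, devops, backend} — 9 skills.
No choice of 3 candidates does better; here database is left uncovered.

9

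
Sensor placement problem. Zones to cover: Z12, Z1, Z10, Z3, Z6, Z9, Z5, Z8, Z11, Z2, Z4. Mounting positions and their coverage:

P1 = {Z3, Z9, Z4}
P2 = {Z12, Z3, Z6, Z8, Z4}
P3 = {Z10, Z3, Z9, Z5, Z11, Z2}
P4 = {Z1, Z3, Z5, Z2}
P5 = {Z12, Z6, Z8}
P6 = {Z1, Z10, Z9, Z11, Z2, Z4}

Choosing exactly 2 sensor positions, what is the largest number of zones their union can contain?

10

Choosing P2, P3 covers {Z12, Z10, Z3, Z6, Z9, Z5, Z8, Z11, Z2, Z4} — 10 zones.
No choice of 2 sensor positions does better; here Z1 is left uncovered.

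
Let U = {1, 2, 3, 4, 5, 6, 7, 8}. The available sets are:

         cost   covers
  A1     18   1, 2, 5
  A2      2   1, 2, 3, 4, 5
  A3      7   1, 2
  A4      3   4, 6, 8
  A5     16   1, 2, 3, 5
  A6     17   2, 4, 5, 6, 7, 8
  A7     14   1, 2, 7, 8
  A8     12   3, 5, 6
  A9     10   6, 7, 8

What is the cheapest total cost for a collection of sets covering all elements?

12

A2, A9 cover every element at cost 2 + 10 = 12.
Any cover uses at least 2 sets; among all covering selections none totals below 12.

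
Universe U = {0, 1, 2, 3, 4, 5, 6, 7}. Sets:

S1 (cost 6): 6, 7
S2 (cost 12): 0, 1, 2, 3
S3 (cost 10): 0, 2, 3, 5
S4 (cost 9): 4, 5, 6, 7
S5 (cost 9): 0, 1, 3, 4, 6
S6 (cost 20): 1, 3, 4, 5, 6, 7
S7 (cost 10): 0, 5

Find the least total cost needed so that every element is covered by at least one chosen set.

S2, S4 cover every element at cost 12 + 9 = 21.
Any cover uses at least 2 sets; among all covering selections none totals below 21.
Greedy by coverage-per-cost would pick S5, S4, S3 for 28 — worse than the optimum 21.

21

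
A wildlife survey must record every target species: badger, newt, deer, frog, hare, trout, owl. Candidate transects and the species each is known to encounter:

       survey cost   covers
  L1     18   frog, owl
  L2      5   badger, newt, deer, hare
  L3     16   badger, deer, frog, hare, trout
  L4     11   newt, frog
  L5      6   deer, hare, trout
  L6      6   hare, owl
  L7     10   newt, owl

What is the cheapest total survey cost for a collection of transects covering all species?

26

L3, L7 cover every species at survey cost 16 + 10 = 26.
Any cover uses at least 2 transects; among all covering selections none totals below 26.
Greedy by coverage-per-survey cost would pick L2, L5, L6, L4 for 28 — worse than the optimum 26.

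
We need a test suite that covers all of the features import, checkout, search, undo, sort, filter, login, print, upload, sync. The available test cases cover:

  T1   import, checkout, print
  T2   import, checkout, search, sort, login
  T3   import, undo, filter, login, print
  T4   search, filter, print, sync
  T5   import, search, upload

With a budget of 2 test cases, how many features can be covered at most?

8

Choosing T2, T3 covers {import, checkout, search, undo, sort, filter, login, print} — 8 features.
No choice of 2 test cases does better; here upload, sync are left uncovered.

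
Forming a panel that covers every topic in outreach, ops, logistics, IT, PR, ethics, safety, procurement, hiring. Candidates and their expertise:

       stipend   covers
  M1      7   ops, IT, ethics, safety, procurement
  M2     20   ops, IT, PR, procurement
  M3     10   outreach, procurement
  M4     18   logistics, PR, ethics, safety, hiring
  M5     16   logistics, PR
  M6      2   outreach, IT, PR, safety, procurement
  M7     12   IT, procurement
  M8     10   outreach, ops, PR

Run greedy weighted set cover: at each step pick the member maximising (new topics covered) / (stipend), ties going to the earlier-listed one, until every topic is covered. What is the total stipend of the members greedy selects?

Pick 1: M6 adds 5 new (outreach, IT, PR, safety, procurement) at stipend 2 (ratio 5/2).
Pick 2: M1 adds 2 new (ops, ethics) at stipend 7 (ratio 2/7).
Pick 3: M4 adds 2 new (logistics, hiring) at stipend 18 (ratio 2/18).
Greedy total stipend: 2 + 7 + 18 = 27.

27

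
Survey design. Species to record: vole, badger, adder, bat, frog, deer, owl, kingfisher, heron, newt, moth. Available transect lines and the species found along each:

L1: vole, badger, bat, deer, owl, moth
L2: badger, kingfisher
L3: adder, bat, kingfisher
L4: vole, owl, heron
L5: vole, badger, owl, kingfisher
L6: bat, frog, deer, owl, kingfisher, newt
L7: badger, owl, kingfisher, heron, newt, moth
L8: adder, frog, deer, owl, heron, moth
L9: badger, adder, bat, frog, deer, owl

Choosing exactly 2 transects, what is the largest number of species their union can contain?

10

Choosing L7, L9 covers {badger, adder, bat, frog, deer, owl, kingfisher, heron, newt, moth} — 10 species.
No choice of 2 transects does better; here vole is left uncovered.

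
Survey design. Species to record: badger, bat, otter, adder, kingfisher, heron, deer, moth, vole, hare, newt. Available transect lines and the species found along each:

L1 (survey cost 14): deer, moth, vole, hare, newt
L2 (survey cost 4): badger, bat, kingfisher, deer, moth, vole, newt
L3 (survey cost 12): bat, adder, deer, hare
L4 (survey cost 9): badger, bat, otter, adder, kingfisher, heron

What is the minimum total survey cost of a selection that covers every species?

23

L1, L4 cover every species at survey cost 14 + 9 = 23.
Any cover uses at least 2 transects; among all covering selections none totals below 23.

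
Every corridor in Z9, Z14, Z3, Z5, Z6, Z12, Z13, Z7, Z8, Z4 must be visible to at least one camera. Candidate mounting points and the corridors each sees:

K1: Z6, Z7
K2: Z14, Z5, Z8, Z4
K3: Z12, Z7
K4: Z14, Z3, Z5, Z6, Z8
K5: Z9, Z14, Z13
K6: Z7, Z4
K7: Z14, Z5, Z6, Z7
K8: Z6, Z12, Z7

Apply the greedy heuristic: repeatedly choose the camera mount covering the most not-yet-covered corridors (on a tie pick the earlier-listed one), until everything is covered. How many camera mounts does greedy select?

4

Pick 1: K4 covers 5 new corridors (Z14, Z3, Z5, Z6, Z8).
Pick 2: K3 covers 2 new corridors (Z12, Z7).
Pick 3: K5 covers 2 new corridors (Z9, Z13).
Pick 4: K2 covers 1 new corridors (Z4).
Greedy uses 4 camera mounts.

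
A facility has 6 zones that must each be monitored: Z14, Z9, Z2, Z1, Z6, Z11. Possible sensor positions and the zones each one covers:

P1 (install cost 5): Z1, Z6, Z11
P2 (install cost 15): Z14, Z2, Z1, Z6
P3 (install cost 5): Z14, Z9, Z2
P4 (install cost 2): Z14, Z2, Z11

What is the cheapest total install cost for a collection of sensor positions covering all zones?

10

P1, P3 cover every zone at install cost 5 + 5 = 10.
Any cover uses at least 2 sensor positions; among all covering selections none totals below 10.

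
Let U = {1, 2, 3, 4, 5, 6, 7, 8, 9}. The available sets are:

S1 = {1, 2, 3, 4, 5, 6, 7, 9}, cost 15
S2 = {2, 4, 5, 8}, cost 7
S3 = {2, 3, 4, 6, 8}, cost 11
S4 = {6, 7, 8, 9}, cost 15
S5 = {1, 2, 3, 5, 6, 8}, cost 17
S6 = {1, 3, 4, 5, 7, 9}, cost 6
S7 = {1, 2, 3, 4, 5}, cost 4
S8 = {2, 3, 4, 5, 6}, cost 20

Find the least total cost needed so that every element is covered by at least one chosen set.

S3, S6 cover every element at cost 11 + 6 = 17.
Any cover uses at least 2 sets; among all covering selections none totals below 17.
Greedy by coverage-per-cost would pick S7, S6, S3 for 21 — worse than the optimum 17.

17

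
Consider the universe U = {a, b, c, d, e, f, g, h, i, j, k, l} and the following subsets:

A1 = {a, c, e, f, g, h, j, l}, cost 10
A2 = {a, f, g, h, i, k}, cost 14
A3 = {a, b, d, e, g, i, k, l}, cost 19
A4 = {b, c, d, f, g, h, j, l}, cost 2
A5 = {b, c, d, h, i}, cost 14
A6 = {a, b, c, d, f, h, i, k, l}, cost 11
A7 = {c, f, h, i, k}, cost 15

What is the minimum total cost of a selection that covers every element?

21

A1, A6 cover every element at cost 10 + 11 = 21.
Any cover uses at least 2 sets; among all covering selections none totals below 21.
Greedy by coverage-per-cost would pick A4, A6, A1 for 23 — worse than the optimum 21.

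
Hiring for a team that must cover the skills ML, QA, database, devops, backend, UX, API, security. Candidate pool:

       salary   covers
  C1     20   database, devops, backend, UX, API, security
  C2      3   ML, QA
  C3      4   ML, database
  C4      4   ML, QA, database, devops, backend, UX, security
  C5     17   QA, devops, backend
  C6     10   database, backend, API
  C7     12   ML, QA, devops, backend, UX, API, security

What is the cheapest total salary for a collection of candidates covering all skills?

C4, C6 cover every skill at salary 4 + 10 = 14.
Any cover uses at least 2 candidates; among all covering selections none totals below 14.

14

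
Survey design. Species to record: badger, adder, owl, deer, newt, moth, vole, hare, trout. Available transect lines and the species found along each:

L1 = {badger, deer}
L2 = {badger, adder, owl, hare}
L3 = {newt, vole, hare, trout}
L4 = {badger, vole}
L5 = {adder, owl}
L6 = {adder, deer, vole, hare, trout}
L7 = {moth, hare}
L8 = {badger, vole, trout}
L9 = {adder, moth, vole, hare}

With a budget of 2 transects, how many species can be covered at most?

Choosing L2, L3 covers {badger, adder, owl, newt, vole, hare, trout} — 7 species.
No choice of 2 transects does better; here deer, moth are left uncovered.

7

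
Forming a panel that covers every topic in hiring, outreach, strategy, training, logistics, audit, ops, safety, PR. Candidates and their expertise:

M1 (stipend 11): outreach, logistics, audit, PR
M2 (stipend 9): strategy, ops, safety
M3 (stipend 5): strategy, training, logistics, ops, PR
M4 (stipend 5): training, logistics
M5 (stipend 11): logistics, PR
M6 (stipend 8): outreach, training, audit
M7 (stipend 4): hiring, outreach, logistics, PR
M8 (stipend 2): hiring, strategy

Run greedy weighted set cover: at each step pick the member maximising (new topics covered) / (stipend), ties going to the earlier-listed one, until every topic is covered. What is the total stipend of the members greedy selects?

Pick 1: M3 adds 5 new (strategy, training, logistics, ops, PR) at stipend 5 (ratio 5/5).
Pick 2: M7 adds 2 new (hiring, outreach) at stipend 4 (ratio 2/4).
Pick 3: M6 adds 1 new (audit) at stipend 8 (ratio 1/8).
Pick 4: M2 adds 1 new (safety) at stipend 9 (ratio 1/9).
Greedy total stipend: 5 + 4 + 8 + 9 = 26. (The true optimum is 21, so greedy overshoots here.)

26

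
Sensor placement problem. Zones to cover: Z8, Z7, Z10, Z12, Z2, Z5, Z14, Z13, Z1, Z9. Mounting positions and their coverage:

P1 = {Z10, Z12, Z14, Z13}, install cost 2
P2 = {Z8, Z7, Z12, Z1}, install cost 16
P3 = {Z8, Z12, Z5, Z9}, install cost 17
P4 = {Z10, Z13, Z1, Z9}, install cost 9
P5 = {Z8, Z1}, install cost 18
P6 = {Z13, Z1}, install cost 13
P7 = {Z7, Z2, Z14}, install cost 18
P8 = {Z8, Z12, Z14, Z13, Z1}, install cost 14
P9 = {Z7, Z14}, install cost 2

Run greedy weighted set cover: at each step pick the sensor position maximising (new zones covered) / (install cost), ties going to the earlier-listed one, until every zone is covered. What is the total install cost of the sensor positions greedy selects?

Pick 1: P1 adds 4 new (Z10, Z12, Z14, Z13) at install cost 2 (ratio 4/2).
Pick 2: P9 adds 1 new (Z7) at install cost 2 (ratio 1/2).
Pick 3: P4 adds 2 new (Z1, Z9) at install cost 9 (ratio 2/9).
Pick 4: P3 adds 2 new (Z8, Z5) at install cost 17 (ratio 2/17).
Pick 5: P7 adds 1 new (Z2) at install cost 18 (ratio 1/18).
Greedy total install cost: 2 + 2 + 9 + 17 + 18 = 48. (The true optimum is 44, so greedy overshoots here.)

48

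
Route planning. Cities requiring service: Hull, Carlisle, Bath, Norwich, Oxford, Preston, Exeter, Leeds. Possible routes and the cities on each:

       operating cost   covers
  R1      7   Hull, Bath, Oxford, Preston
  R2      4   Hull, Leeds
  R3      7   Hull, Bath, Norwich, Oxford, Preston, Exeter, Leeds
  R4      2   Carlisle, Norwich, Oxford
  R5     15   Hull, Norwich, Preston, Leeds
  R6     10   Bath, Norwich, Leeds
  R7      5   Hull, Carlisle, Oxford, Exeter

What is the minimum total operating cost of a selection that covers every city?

R3, R4 cover every city at operating cost 7 + 2 = 9.
Any cover uses at least 2 routes; among all covering selections none totals below 9.

9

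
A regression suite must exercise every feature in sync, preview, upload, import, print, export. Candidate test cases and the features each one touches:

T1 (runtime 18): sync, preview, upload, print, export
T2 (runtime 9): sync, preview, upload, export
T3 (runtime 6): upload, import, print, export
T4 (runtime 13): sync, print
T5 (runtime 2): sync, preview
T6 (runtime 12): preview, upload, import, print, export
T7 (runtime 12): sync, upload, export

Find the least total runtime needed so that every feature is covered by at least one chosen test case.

8

T3, T5 cover every feature at runtime 6 + 2 = 8.
Any cover uses at least 2 test cases; among all covering selections none totals below 8.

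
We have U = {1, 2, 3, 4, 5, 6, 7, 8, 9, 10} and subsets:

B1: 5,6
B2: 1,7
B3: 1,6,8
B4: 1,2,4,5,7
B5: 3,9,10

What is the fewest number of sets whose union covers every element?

3

B3, B4, B5 together cover {1, 2, 3, 4, 5, 6, 7, 8, 9, 10} — every element.
No 2 of the 5 sets cover everything (all 10 pairs fall short), so 3 is minimum.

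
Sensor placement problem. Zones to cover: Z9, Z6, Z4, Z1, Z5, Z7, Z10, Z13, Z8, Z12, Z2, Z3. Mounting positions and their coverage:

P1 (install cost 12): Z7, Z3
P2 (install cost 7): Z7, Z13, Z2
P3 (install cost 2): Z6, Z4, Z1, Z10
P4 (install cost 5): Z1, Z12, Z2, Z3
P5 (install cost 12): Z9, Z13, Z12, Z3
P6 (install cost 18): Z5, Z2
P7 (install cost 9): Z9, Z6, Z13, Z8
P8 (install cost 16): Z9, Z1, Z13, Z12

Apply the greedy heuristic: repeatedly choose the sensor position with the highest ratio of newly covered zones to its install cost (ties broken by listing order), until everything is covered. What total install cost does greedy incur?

Pick 1: P3 adds 4 new (Z6, Z4, Z1, Z10) at install cost 2 (ratio 4/2).
Pick 2: P4 adds 3 new (Z12, Z2, Z3) at install cost 5 (ratio 3/5).
Pick 3: P7 adds 3 new (Z9, Z13, Z8) at install cost 9 (ratio 3/9).
Pick 4: P2 adds 1 new (Z7) at install cost 7 (ratio 1/7).
Pick 5: P6 adds 1 new (Z5) at install cost 18 (ratio 1/18).
Greedy total install cost: 2 + 5 + 9 + 7 + 18 = 41.

41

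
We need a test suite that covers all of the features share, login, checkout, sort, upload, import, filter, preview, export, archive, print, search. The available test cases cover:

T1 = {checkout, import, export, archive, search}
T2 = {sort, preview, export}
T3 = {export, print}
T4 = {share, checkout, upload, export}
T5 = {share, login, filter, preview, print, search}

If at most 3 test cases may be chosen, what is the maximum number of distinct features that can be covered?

11

Choosing T1, T2, T5 covers {share, login, checkout, sort, import, filter, preview, export, archive, print, search} — 11 features.
No choice of 3 test cases does better; here upload is left uncovered.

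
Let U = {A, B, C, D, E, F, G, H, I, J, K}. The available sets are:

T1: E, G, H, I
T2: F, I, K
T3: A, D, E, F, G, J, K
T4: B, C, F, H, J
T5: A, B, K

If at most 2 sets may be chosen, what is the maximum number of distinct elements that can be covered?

Choosing T3, T4 covers {A, B, C, D, E, F, G, H, J, K} — 10 elements.
No choice of 2 sets does better; here I is left uncovered.

10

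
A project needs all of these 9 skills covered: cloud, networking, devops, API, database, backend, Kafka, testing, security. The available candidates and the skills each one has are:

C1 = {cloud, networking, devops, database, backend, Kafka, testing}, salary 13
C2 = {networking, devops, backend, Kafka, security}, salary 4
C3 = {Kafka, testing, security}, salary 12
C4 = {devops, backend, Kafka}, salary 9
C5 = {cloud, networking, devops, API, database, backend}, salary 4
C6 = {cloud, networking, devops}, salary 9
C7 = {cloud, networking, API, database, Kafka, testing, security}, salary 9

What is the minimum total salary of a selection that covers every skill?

C2, C7 cover every skill at salary 4 + 9 = 13.
Any cover uses at least 2 candidates; among all covering selections none totals below 13.
Greedy by coverage-per-salary would pick C5, C2, C7 for 17 — worse than the optimum 13.

13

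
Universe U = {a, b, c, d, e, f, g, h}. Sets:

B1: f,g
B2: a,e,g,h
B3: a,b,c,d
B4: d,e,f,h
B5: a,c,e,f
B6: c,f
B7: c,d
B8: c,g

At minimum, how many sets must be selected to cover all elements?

3

B1, B2, B3 together cover {a, b, c, d, e, f, g, h} — every element.
No 2 of the 8 sets cover everything (all 28 pairs fall short), so 3 is minimum.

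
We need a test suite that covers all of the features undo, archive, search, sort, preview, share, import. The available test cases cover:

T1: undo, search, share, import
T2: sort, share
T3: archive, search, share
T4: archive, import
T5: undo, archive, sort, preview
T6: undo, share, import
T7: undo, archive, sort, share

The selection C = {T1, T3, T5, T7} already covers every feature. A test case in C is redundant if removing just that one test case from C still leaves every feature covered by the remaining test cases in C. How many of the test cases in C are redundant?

2

Drop T1: import uncovered — not redundant.
Drop T3: the rest still cover every feature — redundant.
Drop T5: preview uncovered — not redundant.
Drop T7: the rest still cover every feature — redundant.
2 redundant: T3, T7.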